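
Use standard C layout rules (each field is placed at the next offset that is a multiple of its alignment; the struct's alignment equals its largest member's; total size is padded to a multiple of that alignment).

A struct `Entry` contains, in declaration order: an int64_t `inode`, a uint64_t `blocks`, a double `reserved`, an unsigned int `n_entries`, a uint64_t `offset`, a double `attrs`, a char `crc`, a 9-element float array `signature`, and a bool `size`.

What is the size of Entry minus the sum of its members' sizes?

14

0..8  inode  (8B, 8-aligned)
8..16  blocks  (8B, 8-aligned)
16..24  reserved  (8B, 8-aligned)
24..28  n_entries  (4B, 4-aligned)
28..32  -- padding (4B)
32..40  offset  (8B, 8-aligned)
40..48  attrs  (8B, 8-aligned)
48..49  crc  (1B, 1-aligned)
49..52  -- padding (3B)
52..88  signature  (36B, 4-aligned)
88..89  size  (1B, 1-aligned)
89..96  -- tail padding (7B)
sizeof = 96, alignof = 8
data bytes 82, size 96 → padding 14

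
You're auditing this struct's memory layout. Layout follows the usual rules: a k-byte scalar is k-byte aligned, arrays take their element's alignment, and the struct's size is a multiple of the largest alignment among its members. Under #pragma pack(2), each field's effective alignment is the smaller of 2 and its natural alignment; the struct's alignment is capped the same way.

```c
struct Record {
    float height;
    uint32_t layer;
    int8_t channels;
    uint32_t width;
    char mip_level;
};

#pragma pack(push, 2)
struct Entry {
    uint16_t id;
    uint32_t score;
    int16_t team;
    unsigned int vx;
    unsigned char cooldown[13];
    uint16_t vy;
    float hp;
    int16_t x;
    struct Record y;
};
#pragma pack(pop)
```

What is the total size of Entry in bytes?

54

Record: 0..4  height  (4B, 4-aligned); 4..8  layer  (4B, 4-aligned); 8..9  channels  (1B, 1-aligned); 9..12  -- padding (3B); 12..16  width  (4B, 4-aligned); 16..17  mip_level  (1B, 1-aligned); 17..20  -- tail padding (3B); sizeof = 20, alignof = 4
0..2  id  (2B, 2-aligned)
2..6  score  (4B, 2-aligned)
6..8  team  (2B, 2-aligned)
8..12  vx  (4B, 2-aligned)
12..25  cooldown  (13B, 1-aligned)
25..26  -- padding (1B)
26..28  vy  (2B, 2-aligned)
28..32  hp  (4B, 2-aligned)
32..34  x  (2B, 2-aligned)
34..54  y  (20B, 2-aligned)
sizeof = 54, alignof = 2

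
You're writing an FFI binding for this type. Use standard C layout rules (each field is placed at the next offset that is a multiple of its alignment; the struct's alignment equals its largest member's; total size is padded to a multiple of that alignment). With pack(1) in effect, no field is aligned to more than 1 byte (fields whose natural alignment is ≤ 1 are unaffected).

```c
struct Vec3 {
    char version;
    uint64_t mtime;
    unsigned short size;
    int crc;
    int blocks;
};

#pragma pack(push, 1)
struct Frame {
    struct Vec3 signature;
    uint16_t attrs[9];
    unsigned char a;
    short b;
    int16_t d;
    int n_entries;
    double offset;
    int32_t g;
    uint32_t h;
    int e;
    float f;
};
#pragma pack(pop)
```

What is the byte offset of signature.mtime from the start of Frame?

8

Vec3: version at 0 (size 1, align 1) → ends 1; pad 7 to align 8 for mtime; mtime at 8 (size 8, align 8) → ends 16; size at 16 (size 2, align 2) → ends 18; pad 2 to align 4 for crc; crc at 20 (size 4, align 4) → ends 24; blocks at 24 (size 4, align 4) → ends 28; tail pad 4 to reach multiple of 8; total 32 bytes, alignment 8
signature at 0 (size 32, align 1) → ends 32
within Vec3: mtime at 8
0 + 8 = 8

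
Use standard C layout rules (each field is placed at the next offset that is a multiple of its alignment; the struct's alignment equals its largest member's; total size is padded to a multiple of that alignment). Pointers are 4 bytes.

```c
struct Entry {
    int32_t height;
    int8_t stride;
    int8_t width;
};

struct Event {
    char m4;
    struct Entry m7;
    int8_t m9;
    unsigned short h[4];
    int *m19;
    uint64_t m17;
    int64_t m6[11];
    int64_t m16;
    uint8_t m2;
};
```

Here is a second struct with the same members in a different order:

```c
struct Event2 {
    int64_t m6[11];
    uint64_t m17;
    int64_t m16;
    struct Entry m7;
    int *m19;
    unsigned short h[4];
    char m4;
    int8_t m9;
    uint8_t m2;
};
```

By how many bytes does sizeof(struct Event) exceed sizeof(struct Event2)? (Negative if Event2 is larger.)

16

Entry: 0..4  height  (4B, 4-aligned); 4..5  stride  (1B, 1-aligned); 5..6  width  (1B, 1-aligned); 6..8  -- tail padding (2B); sizeof = 8, alignof = 4
0..1  m4  (1B, 1-aligned)
1..4  -- padding (3B)
4..12  m7  (8B, 4-aligned)
12..13  m9  (1B, 1-aligned)
13..14  -- padding (1B)
14..22  h  (8B, 2-aligned)
22..24  -- padding (2B)
24..28  m19  (4B, 4-aligned)
28..32  -- padding (4B)
32..40  m17  (8B, 8-aligned)
40..128  m6  (88B, 8-aligned)
128..136  m16  (8B, 8-aligned)
136..137  m2  (1B, 1-aligned)
137..144  -- tail padding (7B)
sizeof = 144, alignof = 8
— Event2 —
0..88  m6  (88B, 8-aligned)
88..96  m17  (8B, 8-aligned)
96..104  m16  (8B, 8-aligned)
104..112  m7  (8B, 4-aligned)
112..116  m19  (4B, 4-aligned)
116..124  h  (8B, 2-aligned)
124..125  m4  (1B, 1-aligned)
125..126  m9  (1B, 1-aligned)
126..127  m2  (1B, 1-aligned)
127..128  -- tail padding (1B)
sizeof = 128, alignof = 8
144 − 128 = 16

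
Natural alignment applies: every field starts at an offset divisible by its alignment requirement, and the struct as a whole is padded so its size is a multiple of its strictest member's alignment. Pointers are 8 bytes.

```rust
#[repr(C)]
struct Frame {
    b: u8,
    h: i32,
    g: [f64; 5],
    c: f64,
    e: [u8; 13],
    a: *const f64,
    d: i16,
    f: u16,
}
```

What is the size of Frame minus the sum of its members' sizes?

10

b at 0 (size 1, align 1) → ends 1
pad 3 to align 4 for h
h at 4 (size 4, align 4) → ends 8
g at 8 (size 40, align 8) → ends 48
c at 48 (size 8, align 8) → ends 56
e at 56 (size 13, align 1) → ends 69
pad 3 to align 8 for a
a at 72 (size 8, align 8) → ends 80
d at 80 (size 2, align 2) → ends 82
f at 82 (size 2, align 2) → ends 84
tail pad 4 to reach multiple of 8
total 88 bytes, alignment 8
data bytes 78, size 88 → padding 10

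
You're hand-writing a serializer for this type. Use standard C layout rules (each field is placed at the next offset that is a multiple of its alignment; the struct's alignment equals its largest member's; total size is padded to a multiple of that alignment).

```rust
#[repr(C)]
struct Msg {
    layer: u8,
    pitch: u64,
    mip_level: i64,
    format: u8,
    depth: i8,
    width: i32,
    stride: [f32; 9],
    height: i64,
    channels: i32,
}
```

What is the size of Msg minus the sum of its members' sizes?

17

@0: layer [1B, align 1] → 1
+7 pad (align 8)
@8: pitch [8B, align 8] → 16
@16: mip_level [8B, align 8] → 24
@24: format [1B, align 1] → 25
@25: depth [1B, align 1] → 26
+2 pad (align 4)
@28: width [4B, align 4] → 32
@32: stride [36B, align 4] → 68
+4 pad (align 8)
@72: height [8B, align 8] → 80
@80: channels [4B, align 4] → 84
+4 tail pad (align 8)
size 88, align 8
data bytes 71, size 88 → padding 17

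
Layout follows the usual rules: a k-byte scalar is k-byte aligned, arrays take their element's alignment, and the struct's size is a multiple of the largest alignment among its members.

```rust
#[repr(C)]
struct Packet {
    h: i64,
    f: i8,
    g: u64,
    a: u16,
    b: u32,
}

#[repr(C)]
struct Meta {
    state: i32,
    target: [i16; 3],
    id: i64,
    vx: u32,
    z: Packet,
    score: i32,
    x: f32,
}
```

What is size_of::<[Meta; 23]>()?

Packet: h at 0 (size 8, align 8) → ends 8; f at 8 (size 1, align 1) → ends 9; pad 7 to align 8 for g; g at 16 (size 8, align 8) → ends 24; a at 24 (size 2, align 2) → ends 26; pad 2 to align 4 for b; b at 28 (size 4, align 4) → ends 32; total 32 bytes, alignment 8
state at 0 (size 4, align 4) → ends 4
target at 4 (size 6, align 2) → ends 10
pad 6 to align 8 for id
id at 16 (size 8, align 8) → ends 24
vx at 24 (size 4, align 4) → ends 28
pad 4 to align 8 for z
z at 32 (size 32, align 8) → ends 64
score at 64 (size 4, align 4) → ends 68
x at 68 (size 4, align 4) → ends 72
total 72 bytes, alignment 8
array of 23: 23 × 72 = 1656

1656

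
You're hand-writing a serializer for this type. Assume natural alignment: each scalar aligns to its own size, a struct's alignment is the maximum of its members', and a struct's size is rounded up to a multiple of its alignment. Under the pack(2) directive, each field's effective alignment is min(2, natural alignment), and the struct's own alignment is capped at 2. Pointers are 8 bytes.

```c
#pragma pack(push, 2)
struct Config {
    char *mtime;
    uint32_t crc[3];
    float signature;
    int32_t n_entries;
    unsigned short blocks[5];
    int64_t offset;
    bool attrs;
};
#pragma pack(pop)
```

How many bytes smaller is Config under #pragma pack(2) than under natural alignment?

natural layout:
  mtime at 0 (size 8, align 8) → ends 8
  crc at 8 (size 12, align 4) → ends 20
  signature at 20 (size 4, align 4) → ends 24
  n_entries at 24 (size 4, align 4) → ends 28
  blocks at 28 (size 10, align 2) → ends 38
  pad 2 to align 8 for offset
  offset at 40 (size 8, align 8) → ends 48
  attrs at 48 (size 1, align 1) → ends 49
  tail pad 7 to reach multiple of 8
  total 56 bytes, alignment 8
packed(2) layout:
  mtime at 0 (size 8, align 2) → ends 8
  crc at 8 (size 12, align 2) → ends 20
  signature at 20 (size 4, align 2) → ends 24
  n_entries at 24 (size 4, align 2) → ends 28
  blocks at 28 (size 10, align 2) → ends 38
  offset at 38 (size 8, align 2) → ends 46
  attrs at 46 (size 1, align 1) → ends 47
  tail pad 1 to reach multiple of 2
  total 48 bytes, alignment 2
56 − 48 = 8

8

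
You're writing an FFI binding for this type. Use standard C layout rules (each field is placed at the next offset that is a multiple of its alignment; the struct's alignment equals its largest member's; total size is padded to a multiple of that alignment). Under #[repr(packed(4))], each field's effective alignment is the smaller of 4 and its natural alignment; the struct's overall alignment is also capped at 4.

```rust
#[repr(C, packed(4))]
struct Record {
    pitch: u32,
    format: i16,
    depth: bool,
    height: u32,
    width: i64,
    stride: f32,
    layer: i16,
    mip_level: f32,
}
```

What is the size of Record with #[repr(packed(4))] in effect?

@0: pitch [4B, align 4] → 4
@4: format [2B, align 2] → 6
@6: depth [1B, align 1] → 7
+1 pad (align 4)
@8: height [4B, align 4] → 12
@12: width [8B, align 4] → 20
@20: stride [4B, align 4] → 24
@24: layer [2B, align 2] → 26
+2 pad (align 4)
@28: mip_level [4B, align 4] → 32
size 32, align 4

32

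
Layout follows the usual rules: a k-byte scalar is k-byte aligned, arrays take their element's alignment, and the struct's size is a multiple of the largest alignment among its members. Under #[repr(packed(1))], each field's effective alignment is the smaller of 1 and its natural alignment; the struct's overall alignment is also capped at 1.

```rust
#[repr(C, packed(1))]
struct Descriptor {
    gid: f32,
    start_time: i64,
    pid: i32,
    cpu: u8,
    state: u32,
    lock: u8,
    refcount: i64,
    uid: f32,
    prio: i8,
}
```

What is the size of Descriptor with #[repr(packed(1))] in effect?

0..4  gid  (4B, 1-aligned)
4..12  start_time  (8B, 1-aligned)
12..16  pid  (4B, 1-aligned)
16..17  cpu  (1B, 1-aligned)
17..21  state  (4B, 1-aligned)
21..22  lock  (1B, 1-aligned)
22..30  refcount  (8B, 1-aligned)
30..34  uid  (4B, 1-aligned)
34..35  prio  (1B, 1-aligned)
sizeof = 35, alignof = 1

35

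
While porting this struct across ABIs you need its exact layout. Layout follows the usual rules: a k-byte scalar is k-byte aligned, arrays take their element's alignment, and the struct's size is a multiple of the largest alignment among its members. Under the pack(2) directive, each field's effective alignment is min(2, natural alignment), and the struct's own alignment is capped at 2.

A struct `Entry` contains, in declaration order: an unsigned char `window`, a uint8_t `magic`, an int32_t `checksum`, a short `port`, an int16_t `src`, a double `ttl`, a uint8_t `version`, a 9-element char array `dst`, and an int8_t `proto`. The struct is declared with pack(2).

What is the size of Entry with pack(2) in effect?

window at 0 (size 1, align 1) → ends 1
magic at 1 (size 1, align 1) → ends 2
checksum at 2 (size 4, align 2) → ends 6
port at 6 (size 2, align 2) → ends 8
src at 8 (size 2, align 2) → ends 10
ttl at 10 (size 8, align 2) → ends 18
version at 18 (size 1, align 1) → ends 19
dst at 19 (size 9, align 1) → ends 28
proto at 28 (size 1, align 1) → ends 29
tail pad 1 to reach multiple of 2
total 30 bytes, alignment 2

30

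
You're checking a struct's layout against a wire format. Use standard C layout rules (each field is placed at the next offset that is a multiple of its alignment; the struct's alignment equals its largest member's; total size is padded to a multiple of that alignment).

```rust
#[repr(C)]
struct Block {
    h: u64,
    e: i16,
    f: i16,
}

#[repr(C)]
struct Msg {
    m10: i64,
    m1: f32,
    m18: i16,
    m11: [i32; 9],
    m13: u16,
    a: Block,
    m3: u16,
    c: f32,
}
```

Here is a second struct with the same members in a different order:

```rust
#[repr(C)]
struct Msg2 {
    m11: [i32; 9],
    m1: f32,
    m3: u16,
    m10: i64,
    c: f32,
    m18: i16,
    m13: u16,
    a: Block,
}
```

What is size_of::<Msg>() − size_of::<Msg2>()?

Block: @0: h [8B, align 8] → 8; @8: e [2B, align 2] → 10; @10: f [2B, align 2] → 12; +4 tail pad (align 8); size 16, align 8
@0: m10 [8B, align 8] → 8
@8: m1 [4B, align 4] → 12
@12: m18 [2B, align 2] → 14
+2 pad (align 4)
@16: m11 [36B, align 4] → 52
@52: m13 [2B, align 2] → 54
+2 pad (align 8)
@56: a [16B, align 8] → 72
@72: m3 [2B, align 2] → 74
+2 pad (align 4)
@76: c [4B, align 4] → 80
size 80, align 8
— Msg2 —
@0: m11 [36B, align 4] → 36
@36: m1 [4B, align 4] → 40
@40: m3 [2B, align 2] → 42
+6 pad (align 8)
@48: m10 [8B, align 8] → 56
@56: c [4B, align 4] → 60
@60: m18 [2B, align 2] → 62
@62: m13 [2B, align 2] → 64
@64: a [16B, align 8] → 80
size 80, align 8
80 − 80 = 0

0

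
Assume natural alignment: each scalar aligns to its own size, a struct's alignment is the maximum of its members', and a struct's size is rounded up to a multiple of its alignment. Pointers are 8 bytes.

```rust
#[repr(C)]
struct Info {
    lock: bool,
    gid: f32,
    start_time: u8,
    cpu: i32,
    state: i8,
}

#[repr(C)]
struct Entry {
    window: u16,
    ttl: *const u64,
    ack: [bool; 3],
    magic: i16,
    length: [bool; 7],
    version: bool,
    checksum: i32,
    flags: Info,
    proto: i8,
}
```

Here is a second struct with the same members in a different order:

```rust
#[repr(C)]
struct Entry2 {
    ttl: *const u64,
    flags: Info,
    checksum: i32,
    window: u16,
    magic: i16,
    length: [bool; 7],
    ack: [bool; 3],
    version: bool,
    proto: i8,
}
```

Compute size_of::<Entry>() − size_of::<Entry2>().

16

Info: lock at 0 (size 1, align 1) → ends 1; pad 3 to align 4 for gid; gid at 4 (size 4, align 4) → ends 8; start_time at 8 (size 1, align 1) → ends 9; pad 3 to align 4 for cpu; cpu at 12 (size 4, align 4) → ends 16; state at 16 (size 1, align 1) → ends 17; tail pad 3 to reach multiple of 4; total 20 bytes, alignment 4
window at 0 (size 2, align 2) → ends 2
pad 6 to align 8 for ttl
ttl at 8 (size 8, align 8) → ends 16
ack at 16 (size 3, align 1) → ends 19
pad 1 to align 2 for magic
magic at 20 (size 2, align 2) → ends 22
length at 22 (size 7, align 1) → ends 29
version at 29 (size 1, align 1) → ends 30
pad 2 to align 4 for checksum
checksum at 32 (size 4, align 4) → ends 36
flags at 36 (size 20, align 4) → ends 56
proto at 56 (size 1, align 1) → ends 57
tail pad 7 to reach multiple of 8
total 64 bytes, alignment 8
— Entry2 —
ttl at 0 (size 8, align 8) → ends 8
flags at 8 (size 20, align 4) → ends 28
checksum at 28 (size 4, align 4) → ends 32
window at 32 (size 2, align 2) → ends 34
magic at 34 (size 2, align 2) → ends 36
length at 36 (size 7, align 1) → ends 43
ack at 43 (size 3, align 1) → ends 46
version at 46 (size 1, align 1) → ends 47
proto at 47 (size 1, align 1) → ends 48
total 48 bytes, alignment 8
64 − 48 = 16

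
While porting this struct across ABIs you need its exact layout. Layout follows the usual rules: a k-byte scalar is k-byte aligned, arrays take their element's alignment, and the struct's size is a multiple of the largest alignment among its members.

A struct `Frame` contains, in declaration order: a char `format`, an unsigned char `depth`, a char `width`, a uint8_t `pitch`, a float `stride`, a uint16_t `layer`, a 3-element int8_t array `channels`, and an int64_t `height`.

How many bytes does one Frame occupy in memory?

0..1  format  (1B, 1-aligned)
1..2  depth  (1B, 1-aligned)
2..3  width  (1B, 1-aligned)
3..4  pitch  (1B, 1-aligned)
4..8  stride  (4B, 4-aligned)
8..10  layer  (2B, 2-aligned)
10..13  channels  (3B, 1-aligned)
13..16  -- padding (3B)
16..24  height  (8B, 8-aligned)
sizeof = 24, alignof = 8

24 bytes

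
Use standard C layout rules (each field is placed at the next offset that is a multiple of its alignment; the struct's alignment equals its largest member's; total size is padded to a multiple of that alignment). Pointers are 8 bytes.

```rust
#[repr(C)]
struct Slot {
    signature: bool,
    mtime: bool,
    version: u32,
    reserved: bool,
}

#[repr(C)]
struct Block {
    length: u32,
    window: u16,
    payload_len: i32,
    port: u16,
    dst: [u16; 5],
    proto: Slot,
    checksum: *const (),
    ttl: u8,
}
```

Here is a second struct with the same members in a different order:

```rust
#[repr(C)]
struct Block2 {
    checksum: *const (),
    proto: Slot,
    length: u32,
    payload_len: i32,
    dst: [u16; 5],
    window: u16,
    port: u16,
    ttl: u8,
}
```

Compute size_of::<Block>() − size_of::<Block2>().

8

Slot: 0..1  signature  (1B, 1-aligned); 1..2  mtime  (1B, 1-aligned); 2..4  -- padding (2B); 4..8  version  (4B, 4-aligned); 8..9  reserved  (1B, 1-aligned); 9..12  -- tail padding (3B); sizeof = 12, alignof = 4
0..4  length  (4B, 4-aligned)
4..6  window  (2B, 2-aligned)
6..8  -- padding (2B)
8..12  payload_len  (4B, 4-aligned)
12..14  port  (2B, 2-aligned)
14..24  dst  (10B, 2-aligned)
24..36  proto  (12B, 4-aligned)
36..40  -- padding (4B)
40..48  checksum  (8B, 8-aligned)
48..49  ttl  (1B, 1-aligned)
49..56  -- tail padding (7B)
sizeof = 56, alignof = 8
— Block2 —
0..8  checksum  (8B, 8-aligned)
8..20  proto  (12B, 4-aligned)
20..24  length  (4B, 4-aligned)
24..28  payload_len  (4B, 4-aligned)
28..38  dst  (10B, 2-aligned)
38..40  window  (2B, 2-aligned)
40..42  port  (2B, 2-aligned)
42..43  ttl  (1B, 1-aligned)
43..48  -- tail padding (5B)
sizeof = 48, alignof = 8
56 − 48 = 8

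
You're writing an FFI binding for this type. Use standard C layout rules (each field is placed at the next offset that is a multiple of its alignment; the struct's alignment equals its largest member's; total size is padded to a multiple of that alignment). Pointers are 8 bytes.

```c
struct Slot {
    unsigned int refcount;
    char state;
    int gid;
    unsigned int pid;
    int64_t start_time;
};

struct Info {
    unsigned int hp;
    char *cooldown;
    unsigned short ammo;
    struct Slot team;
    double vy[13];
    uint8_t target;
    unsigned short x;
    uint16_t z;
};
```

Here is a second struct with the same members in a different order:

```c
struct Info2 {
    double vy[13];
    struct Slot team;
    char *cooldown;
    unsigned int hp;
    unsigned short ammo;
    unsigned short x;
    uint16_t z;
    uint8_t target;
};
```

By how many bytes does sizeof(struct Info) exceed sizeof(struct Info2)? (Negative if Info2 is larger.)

Slot: 0..4  refcount  (4B, 4-aligned); 4..5  state  (1B, 1-aligned); 5..8  -- padding (3B); 8..12  gid  (4B, 4-aligned); 12..16  pid  (4B, 4-aligned); 16..24  start_time  (8B, 8-aligned); sizeof = 24, alignof = 8
0..4  hp  (4B, 4-aligned)
4..8  -- padding (4B)
8..16  cooldown  (8B, 8-aligned)
16..18  ammo  (2B, 2-aligned)
18..24  -- padding (6B)
24..48  team  (24B, 8-aligned)
48..152  vy  (104B, 8-aligned)
152..153  target  (1B, 1-aligned)
153..154  -- padding (1B)
154..156  x  (2B, 2-aligned)
156..158  z  (2B, 2-aligned)
158..160  -- tail padding (2B)
sizeof = 160, alignof = 8
— Info2 —
0..104  vy  (104B, 8-aligned)
104..128  team  (24B, 8-aligned)
128..136  cooldown  (8B, 8-aligned)
136..140  hp  (4B, 4-aligned)
140..142  ammo  (2B, 2-aligned)
142..144  x  (2B, 2-aligned)
144..146  z  (2B, 2-aligned)
146..147  target  (1B, 1-aligned)
147..152  -- tail padding (5B)
sizeof = 152, alignof = 8
160 − 152 = 8

8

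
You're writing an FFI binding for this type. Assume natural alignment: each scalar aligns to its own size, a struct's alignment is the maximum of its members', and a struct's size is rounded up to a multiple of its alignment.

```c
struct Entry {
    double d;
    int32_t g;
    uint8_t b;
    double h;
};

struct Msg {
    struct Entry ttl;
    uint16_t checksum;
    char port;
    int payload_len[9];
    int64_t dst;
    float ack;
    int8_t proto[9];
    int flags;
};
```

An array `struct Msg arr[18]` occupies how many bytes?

1728

Entry: 0..8  d  (8B, 8-aligned); 8..12  g  (4B, 4-aligned); 12..13  b  (1B, 1-aligned); 13..16  -- padding (3B); 16..24  h  (8B, 8-aligned); sizeof = 24, alignof = 8
0..24  ttl  (24B, 8-aligned)
24..26  checksum  (2B, 2-aligned)
26..27  port  (1B, 1-aligned)
27..28  -- padding (1B)
28..64  payload_len  (36B, 4-aligned)
64..72  dst  (8B, 8-aligned)
72..76  ack  (4B, 4-aligned)
76..85  proto  (9B, 1-aligned)
85..88  -- padding (3B)
88..92  flags  (4B, 4-aligned)
92..96  -- tail padding (4B)
sizeof = 96, alignof = 8
array of 18: 18 × 96 = 1728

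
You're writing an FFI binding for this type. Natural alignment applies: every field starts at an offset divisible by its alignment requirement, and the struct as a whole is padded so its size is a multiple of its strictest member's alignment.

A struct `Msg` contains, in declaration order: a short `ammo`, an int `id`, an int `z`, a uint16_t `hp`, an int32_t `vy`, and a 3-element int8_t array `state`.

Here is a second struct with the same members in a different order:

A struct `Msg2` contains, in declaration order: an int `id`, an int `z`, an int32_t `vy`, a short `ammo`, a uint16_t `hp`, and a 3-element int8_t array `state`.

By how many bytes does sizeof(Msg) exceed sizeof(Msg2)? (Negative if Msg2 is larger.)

4

0..2  ammo  (2B, 2-aligned)
2..4  -- padding (2B)
4..8  id  (4B, 4-aligned)
8..12  z  (4B, 4-aligned)
12..14  hp  (2B, 2-aligned)
14..16  -- padding (2B)
16..20  vy  (4B, 4-aligned)
20..23  state  (3B, 1-aligned)
23..24  -- tail padding (1B)
sizeof = 24, alignof = 4
— Msg2 —
0..4  id  (4B, 4-aligned)
4..8  z  (4B, 4-aligned)
8..12  vy  (4B, 4-aligned)
12..14  ammo  (2B, 2-aligned)
14..16  hp  (2B, 2-aligned)
16..19  state  (3B, 1-aligned)
19..20  -- tail padding (1B)
sizeof = 20, alignof = 4
24 − 20 = 4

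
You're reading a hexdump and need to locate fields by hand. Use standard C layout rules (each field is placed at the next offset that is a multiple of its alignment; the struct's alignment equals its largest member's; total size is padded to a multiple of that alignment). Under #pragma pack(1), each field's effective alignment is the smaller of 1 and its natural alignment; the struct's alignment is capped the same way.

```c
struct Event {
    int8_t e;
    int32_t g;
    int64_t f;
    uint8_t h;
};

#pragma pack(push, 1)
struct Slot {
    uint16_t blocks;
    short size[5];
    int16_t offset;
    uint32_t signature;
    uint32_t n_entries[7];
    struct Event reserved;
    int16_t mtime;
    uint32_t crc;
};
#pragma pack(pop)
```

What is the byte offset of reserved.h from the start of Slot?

62

Event: e at 0 (size 1, align 1) → ends 1; pad 3 to align 4 for g; g at 4 (size 4, align 4) → ends 8; f at 8 (size 8, align 8) → ends 16; h at 16 (size 1, align 1) → ends 17; tail pad 7 to reach multiple of 8; total 24 bytes, alignment 8
blocks at 0 (size 2, align 1) → ends 2
size at 2 (size 10, align 1) → ends 12
offset at 12 (size 2, align 1) → ends 14
signature at 14 (size 4, align 1) → ends 18
n_entries at 18 (size 28, align 1) → ends 46
reserved at 46 (size 24, align 1) → ends 70
within Event: h at 16
46 + 16 = 62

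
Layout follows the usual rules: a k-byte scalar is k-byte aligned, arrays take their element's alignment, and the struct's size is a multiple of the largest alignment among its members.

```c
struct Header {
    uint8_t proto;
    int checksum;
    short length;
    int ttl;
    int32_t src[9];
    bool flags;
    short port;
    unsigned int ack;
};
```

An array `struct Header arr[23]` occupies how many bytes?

1380

proto at 0 (size 1, align 1) → ends 1
pad 3 to align 4 for checksum
checksum at 4 (size 4, align 4) → ends 8
length at 8 (size 2, align 2) → ends 10
pad 2 to align 4 for ttl
ttl at 12 (size 4, align 4) → ends 16
src at 16 (size 36, align 4) → ends 52
flags at 52 (size 1, align 1) → ends 53
pad 1 to align 2 for port
port at 54 (size 2, align 2) → ends 56
ack at 56 (size 4, align 4) → ends 60
total 60 bytes, alignment 4
array of 23: 23 × 60 = 1380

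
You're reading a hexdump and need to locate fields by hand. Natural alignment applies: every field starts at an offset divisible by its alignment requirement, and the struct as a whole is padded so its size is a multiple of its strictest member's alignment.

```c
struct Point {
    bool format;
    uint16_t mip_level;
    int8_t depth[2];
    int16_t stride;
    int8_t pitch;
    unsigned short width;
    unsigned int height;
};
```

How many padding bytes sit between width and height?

0

@0: format [1B, align 1] → 1
+1 pad (align 2)
@2: mip_level [2B, align 2] → 4
@4: depth [2B, align 1] → 6
@6: stride [2B, align 2] → 8
@8: pitch [1B, align 1] → 9
+1 pad (align 2)
@10: width [2B, align 2] → 12
@12: height [4B, align 4] → 16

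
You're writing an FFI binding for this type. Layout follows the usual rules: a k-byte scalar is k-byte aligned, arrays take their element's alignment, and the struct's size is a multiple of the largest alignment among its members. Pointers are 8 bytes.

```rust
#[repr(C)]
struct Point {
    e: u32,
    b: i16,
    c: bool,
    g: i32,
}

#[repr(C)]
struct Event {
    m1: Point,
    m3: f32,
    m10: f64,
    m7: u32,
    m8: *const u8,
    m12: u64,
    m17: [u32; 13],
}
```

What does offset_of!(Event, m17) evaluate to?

48

Point: @0: e [4B, align 4] → 4; @4: b [2B, align 2] → 6; @6: c [1B, align 1] → 7; +1 pad (align 4); @8: g [4B, align 4] → 12; size 12, align 4
@0: m1 [12B, align 4] → 12
@12: m3 [4B, align 4] → 16
@16: m10 [8B, align 8] → 24
@24: m7 [4B, align 4] → 28
+4 pad (align 8)
@32: m8 [8B, align 8] → 40
@40: m12 [8B, align 8] → 48
@48: m17 [52B, align 4] → 100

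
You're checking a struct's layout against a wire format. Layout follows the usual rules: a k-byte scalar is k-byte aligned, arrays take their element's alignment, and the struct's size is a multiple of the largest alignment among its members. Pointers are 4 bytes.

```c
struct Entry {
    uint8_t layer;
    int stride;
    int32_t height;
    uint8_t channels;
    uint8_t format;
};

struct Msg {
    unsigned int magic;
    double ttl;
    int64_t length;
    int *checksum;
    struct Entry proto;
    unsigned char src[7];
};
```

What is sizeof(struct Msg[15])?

840

Entry: 0..1  layer  (1B, 1-aligned); 1..4  -- padding (3B); 4..8  stride  (4B, 4-aligned); 8..12  height  (4B, 4-aligned); 12..13  channels  (1B, 1-aligned); 13..14  format  (1B, 1-aligned); 14..16  -- tail padding (2B); sizeof = 16, alignof = 4
0..4  magic  (4B, 4-aligned)
4..8  -- padding (4B)
8..16  ttl  (8B, 8-aligned)
16..24  length  (8B, 8-aligned)
24..28  checksum  (4B, 4-aligned)
28..44  proto  (16B, 4-aligned)
44..51  src  (7B, 1-aligned)
51..56  -- tail padding (5B)
sizeof = 56, alignof = 8
array of 15: 15 × 56 = 840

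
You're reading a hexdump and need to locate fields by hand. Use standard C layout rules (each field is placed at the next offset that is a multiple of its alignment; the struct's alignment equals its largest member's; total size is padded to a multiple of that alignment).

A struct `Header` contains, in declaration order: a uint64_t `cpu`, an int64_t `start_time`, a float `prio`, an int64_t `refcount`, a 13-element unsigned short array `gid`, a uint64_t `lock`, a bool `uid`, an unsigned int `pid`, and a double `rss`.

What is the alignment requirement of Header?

8

member alignments: cpu=8, start_time=8, prio=4, refcount=8, gid=2, lock=8, uid=1, pid=4, rss=8
max = 8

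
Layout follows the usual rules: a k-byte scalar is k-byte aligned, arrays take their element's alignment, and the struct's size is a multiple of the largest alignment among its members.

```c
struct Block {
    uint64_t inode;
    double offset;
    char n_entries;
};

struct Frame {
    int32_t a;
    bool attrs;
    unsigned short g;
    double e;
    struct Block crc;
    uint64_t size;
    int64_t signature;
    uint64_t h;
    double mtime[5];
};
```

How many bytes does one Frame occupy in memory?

104

Block: 0..8  inode  (8B, 8-aligned); 8..16  offset  (8B, 8-aligned); 16..17  n_entries  (1B, 1-aligned); 17..24  -- tail padding (7B); sizeof = 24, alignof = 8
0..4  a  (4B, 4-aligned)
4..5  attrs  (1B, 1-aligned)
5..6  -- padding (1B)
6..8  g  (2B, 2-aligned)
8..16  e  (8B, 8-aligned)
16..40  crc  (24B, 8-aligned)
40..48  size  (8B, 8-aligned)
48..56  signature  (8B, 8-aligned)
56..64  h  (8B, 8-aligned)
64..104  mtime  (40B, 8-aligned)
sizeof = 104, alignof = 8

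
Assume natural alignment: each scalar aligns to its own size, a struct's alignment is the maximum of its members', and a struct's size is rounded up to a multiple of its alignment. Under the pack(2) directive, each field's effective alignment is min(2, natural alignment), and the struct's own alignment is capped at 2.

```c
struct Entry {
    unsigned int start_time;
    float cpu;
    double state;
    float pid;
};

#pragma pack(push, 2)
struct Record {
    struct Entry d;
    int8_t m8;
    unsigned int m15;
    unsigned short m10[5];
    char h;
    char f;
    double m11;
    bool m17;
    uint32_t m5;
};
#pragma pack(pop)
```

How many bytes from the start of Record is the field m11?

Entry: 0..4  start_time  (4B, 4-aligned); 4..8  cpu  (4B, 4-aligned); 8..16  state  (8B, 8-aligned); 16..20  pid  (4B, 4-aligned); 20..24  -- tail padding (4B); sizeof = 24, alignof = 8
0..24  d  (24B, 2-aligned)
24..25  m8  (1B, 1-aligned)
25..26  -- padding (1B)
26..30  m15  (4B, 2-aligned)
30..40  m10  (10B, 2-aligned)
40..41  h  (1B, 1-aligned)
41..42  f  (1B, 1-aligned)
42..50  m11  (8B, 2-aligned)

42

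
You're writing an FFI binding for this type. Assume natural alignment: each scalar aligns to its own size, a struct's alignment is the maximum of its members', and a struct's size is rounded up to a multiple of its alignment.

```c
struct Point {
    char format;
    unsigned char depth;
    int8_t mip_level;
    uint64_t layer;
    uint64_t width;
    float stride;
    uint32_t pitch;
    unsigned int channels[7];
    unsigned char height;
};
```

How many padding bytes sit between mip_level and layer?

5

@0: format [1B, align 1] → 1
@1: depth [1B, align 1] → 2
@2: mip_level [1B, align 1] → 3
+5 pad (align 8)
@8: layer [8B, align 8] → 16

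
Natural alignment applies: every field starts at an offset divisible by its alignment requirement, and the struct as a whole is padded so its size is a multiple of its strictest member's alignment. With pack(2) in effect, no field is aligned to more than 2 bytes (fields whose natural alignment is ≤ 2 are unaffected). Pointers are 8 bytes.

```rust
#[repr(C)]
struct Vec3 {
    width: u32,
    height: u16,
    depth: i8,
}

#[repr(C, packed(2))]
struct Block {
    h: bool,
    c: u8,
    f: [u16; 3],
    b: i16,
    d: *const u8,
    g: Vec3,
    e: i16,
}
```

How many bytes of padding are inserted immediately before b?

0

Vec3: @0: width [4B, align 4] → 4; @4: height [2B, align 2] → 6; @6: depth [1B, align 1] → 7; +1 tail pad (align 4); size 8, align 4
@0: h [1B, align 1] → 1
@1: c [1B, align 1] → 2
@2: f [6B, align 2] → 8
@8: b [2B, align 2] → 10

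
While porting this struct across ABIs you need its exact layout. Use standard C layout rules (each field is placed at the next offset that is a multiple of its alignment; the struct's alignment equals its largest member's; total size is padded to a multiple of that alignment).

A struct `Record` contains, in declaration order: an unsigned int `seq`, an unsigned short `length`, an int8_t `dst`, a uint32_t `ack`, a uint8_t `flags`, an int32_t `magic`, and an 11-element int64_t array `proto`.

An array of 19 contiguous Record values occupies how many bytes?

2128

seq at 0 (size 4, align 4) → ends 4
length at 4 (size 2, align 2) → ends 6
dst at 6 (size 1, align 1) → ends 7
pad 1 to align 4 for ack
ack at 8 (size 4, align 4) → ends 12
flags at 12 (size 1, align 1) → ends 13
pad 3 to align 4 for magic
magic at 16 (size 4, align 4) → ends 20
pad 4 to align 8 for proto
proto at 24 (size 88, align 8) → ends 112
total 112 bytes, alignment 8
array of 19: 19 × 112 = 2128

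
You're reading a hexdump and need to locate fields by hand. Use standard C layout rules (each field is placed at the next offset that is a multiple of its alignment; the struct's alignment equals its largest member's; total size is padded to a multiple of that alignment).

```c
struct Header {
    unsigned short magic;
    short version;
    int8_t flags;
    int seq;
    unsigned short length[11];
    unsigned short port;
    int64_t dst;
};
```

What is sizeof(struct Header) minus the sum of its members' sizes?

7

magic at 0 (size 2, align 2) → ends 2
version at 2 (size 2, align 2) → ends 4
flags at 4 (size 1, align 1) → ends 5
pad 3 to align 4 for seq
seq at 8 (size 4, align 4) → ends 12
length at 12 (size 22, align 2) → ends 34
port at 34 (size 2, align 2) → ends 36
pad 4 to align 8 for dst
dst at 40 (size 8, align 8) → ends 48
total 48 bytes, alignment 8
data bytes 41, size 48 → padding 7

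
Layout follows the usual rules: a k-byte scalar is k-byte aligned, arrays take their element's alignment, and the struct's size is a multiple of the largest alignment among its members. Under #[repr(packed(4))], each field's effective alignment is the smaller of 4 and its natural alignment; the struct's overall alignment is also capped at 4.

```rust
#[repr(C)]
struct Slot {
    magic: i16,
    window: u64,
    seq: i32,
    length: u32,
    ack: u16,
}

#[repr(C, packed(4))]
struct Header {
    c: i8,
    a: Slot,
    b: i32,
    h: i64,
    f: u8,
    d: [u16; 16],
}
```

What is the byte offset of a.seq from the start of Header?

20

Slot: @0: magic [2B, align 2] → 2; +6 pad (align 8); @8: window [8B, align 8] → 16; @16: seq [4B, align 4] → 20; @20: length [4B, align 4] → 24; @24: ack [2B, align 2] → 26; +6 tail pad (align 8); size 32, align 8
@0: c [1B, align 1] → 1
+3 pad (align 4)
@4: a [32B, align 4] → 36
within Slot: seq at 16
4 + 16 = 20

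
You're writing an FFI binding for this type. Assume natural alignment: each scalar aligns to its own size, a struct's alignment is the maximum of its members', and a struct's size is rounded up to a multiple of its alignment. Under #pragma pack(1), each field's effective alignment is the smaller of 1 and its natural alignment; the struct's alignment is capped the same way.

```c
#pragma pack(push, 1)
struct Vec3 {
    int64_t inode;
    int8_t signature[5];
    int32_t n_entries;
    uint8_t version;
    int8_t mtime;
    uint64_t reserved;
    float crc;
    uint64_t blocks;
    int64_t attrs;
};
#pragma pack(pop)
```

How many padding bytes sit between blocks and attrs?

0

@0: inode [8B, align 1] → 8
@8: signature [5B, align 1] → 13
@13: n_entries [4B, align 1] → 17
@17: version [1B, align 1] → 18
@18: mtime [1B, align 1] → 19
@19: reserved [8B, align 1] → 27
@27: crc [4B, align 1] → 31
@31: blocks [8B, align 1] → 39
@39: attrs [8B, align 1] → 47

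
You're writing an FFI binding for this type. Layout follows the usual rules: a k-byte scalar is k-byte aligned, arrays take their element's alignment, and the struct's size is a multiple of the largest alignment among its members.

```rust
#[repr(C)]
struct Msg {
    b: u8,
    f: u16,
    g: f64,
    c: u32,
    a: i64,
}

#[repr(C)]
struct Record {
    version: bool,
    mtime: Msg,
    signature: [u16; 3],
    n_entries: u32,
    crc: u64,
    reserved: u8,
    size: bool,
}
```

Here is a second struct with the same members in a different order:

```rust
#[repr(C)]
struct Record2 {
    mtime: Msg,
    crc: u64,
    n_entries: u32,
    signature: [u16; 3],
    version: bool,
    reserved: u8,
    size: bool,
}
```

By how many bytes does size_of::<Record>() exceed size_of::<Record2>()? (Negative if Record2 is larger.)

16

Msg: @0: b [1B, align 1] → 1; +1 pad (align 2); @2: f [2B, align 2] → 4; +4 pad (align 8); @8: g [8B, align 8] → 16; @16: c [4B, align 4] → 20; +4 pad (align 8); @24: a [8B, align 8] → 32; size 32, align 8
@0: version [1B, align 1] → 1
+7 pad (align 8)
@8: mtime [32B, align 8] → 40
@40: signature [6B, align 2] → 46
+2 pad (align 4)
@48: n_entries [4B, align 4] → 52
+4 pad (align 8)
@56: crc [8B, align 8] → 64
@64: reserved [1B, align 1] → 65
@65: size [1B, align 1] → 66
+6 tail pad (align 8)
size 72, align 8
— Record2 —
@0: mtime [32B, align 8] → 32
@32: crc [8B, align 8] → 40
@40: n_entries [4B, align 4] → 44
@44: signature [6B, align 2] → 50
@50: version [1B, align 1] → 51
@51: reserved [1B, align 1] → 52
@52: size [1B, align 1] → 53
+3 tail pad (align 8)
size 56, align 8
72 − 56 = 16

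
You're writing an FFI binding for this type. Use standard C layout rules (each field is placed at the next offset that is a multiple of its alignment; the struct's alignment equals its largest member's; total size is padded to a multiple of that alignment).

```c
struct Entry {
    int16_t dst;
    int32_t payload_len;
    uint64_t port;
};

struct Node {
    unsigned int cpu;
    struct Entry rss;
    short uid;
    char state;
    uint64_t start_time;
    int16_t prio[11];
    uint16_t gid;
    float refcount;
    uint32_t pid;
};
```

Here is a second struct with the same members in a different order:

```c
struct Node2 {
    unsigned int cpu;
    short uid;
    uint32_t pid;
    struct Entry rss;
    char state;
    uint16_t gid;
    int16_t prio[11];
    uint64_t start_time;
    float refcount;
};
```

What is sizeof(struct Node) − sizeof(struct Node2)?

Entry: 0..2  dst  (2B, 2-aligned); 2..4  -- padding (2B); 4..8  payload_len  (4B, 4-aligned); 8..16  port  (8B, 8-aligned); sizeof = 16, alignof = 8
0..4  cpu  (4B, 4-aligned)
4..8  -- padding (4B)
8..24  rss  (16B, 8-aligned)
24..26  uid  (2B, 2-aligned)
26..27  state  (1B, 1-aligned)
27..32  -- padding (5B)
32..40  start_time  (8B, 8-aligned)
40..62  prio  (22B, 2-aligned)
62..64  gid  (2B, 2-aligned)
64..68  refcount  (4B, 4-aligned)
68..72  pid  (4B, 4-aligned)
sizeof = 72, alignof = 8
— Node2 —
0..4  cpu  (4B, 4-aligned)
4..6  uid  (2B, 2-aligned)
6..8  -- padding (2B)
8..12  pid  (4B, 4-aligned)
12..16  -- padding (4B)
16..32  rss  (16B, 8-aligned)
32..33  state  (1B, 1-aligned)
33..34  -- padding (1B)
34..36  gid  (2B, 2-aligned)
36..58  prio  (22B, 2-aligned)
58..64  -- padding (6B)
64..72  start_time  (8B, 8-aligned)
72..76  refcount  (4B, 4-aligned)
76..80  -- tail padding (4B)
sizeof = 80, alignof = 8
72 − 80 = -8

-8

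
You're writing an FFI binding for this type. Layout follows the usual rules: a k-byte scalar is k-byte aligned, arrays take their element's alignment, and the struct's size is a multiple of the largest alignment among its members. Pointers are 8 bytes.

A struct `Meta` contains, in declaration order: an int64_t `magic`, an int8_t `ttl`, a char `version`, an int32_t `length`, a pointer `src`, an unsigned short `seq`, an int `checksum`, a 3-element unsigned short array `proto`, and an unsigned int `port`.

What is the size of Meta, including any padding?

48

@0: magic [8B, align 8] → 8
@8: ttl [1B, align 1] → 9
@9: version [1B, align 1] → 10
+2 pad (align 4)
@12: length [4B, align 4] → 16
@16: src [8B, align 8] → 24
@24: seq [2B, align 2] → 26
+2 pad (align 4)
@28: checksum [4B, align 4] → 32
@32: proto [6B, align 2] → 38
+2 pad (align 4)
@40: port [4B, align 4] → 44
+4 tail pad (align 8)
size 48, align 8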